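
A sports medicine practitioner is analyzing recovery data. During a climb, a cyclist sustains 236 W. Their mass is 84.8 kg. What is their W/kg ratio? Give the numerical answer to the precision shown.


Power-to-weight = 236 W / 84.8 kg
= 2.783 W/kg

2.783 W/kg


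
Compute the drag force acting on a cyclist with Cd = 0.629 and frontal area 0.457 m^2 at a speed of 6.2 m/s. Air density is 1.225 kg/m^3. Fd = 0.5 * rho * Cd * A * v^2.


Step 1: v^2 = 38.44
Step 2: Fd = 0.5 * 1.225 * 0.629 * 0.457 * 38.44
= 6.768 N

6.768 N


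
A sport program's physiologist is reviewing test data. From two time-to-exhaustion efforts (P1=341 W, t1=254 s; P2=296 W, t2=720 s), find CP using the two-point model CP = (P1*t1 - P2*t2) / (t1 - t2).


Work in trial 1 = 86614 J
Work in trial 2 = 213120 J
Delta work = -126506 J
Delta time = -466 s
CP = -126506 / -466 = 271.47 W

271.47 W


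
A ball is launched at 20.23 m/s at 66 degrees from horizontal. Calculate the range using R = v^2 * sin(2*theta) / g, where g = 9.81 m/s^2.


sin(2 * 66) = sin(132) = 0.743145
v^2 = 20.23^2 = 409.2529
R = 409.2529 * 0.743145 / 9.81
= 31.002 m

31.002 m


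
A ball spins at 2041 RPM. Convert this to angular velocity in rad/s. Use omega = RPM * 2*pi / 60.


omega = 2041 * 2 * pi / 60
= 2041 * 6.28318531 / 60
= 12823.981 / 60
= 213.733 rad/s

213.733 rad/s


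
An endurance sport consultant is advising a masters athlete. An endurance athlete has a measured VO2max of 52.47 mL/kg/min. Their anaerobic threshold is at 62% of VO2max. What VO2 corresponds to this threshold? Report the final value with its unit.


Anaerobic threshold VO2 = VO2max * 62%
= 52.47 * 0.62
= 32.53 mL/kg/min

32.53 mL/kg/min


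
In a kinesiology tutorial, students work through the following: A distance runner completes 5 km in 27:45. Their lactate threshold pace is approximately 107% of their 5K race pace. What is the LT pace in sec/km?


Convert to seconds: 27 min 45 s = 1665 s
Pace per km = 1665 / 5 = 333.0 s/km
LT pace = 333.0 * 1.07 = 356.31 s/km

356.31 s/km


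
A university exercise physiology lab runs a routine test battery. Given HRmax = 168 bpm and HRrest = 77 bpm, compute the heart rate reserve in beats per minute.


Heart rate reserve = maximum HR minus resting HR
HRR = 168 - 77 = 91 bpm

91 bpm


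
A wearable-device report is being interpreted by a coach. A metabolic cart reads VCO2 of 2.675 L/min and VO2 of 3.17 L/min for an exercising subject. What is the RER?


RER = VCO2 / VO2 = 2.675 / 3.17 = 0.8438

0.8438


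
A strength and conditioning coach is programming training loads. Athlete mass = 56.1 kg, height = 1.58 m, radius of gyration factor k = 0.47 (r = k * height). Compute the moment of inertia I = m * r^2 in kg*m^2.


r = k * height = 0.47 * 1.58 = 0.7426 m
r^2 = 0.7426^2 = 0.551455
I = 56.1 * 0.551455 = 30.937 kg*m^2

30.937 kg*m^2


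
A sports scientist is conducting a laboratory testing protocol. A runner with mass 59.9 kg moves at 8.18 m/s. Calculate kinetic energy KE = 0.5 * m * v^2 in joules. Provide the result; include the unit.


v^2 = 8.18^2 = 66.9124
KE = 0.5 * 59.9 * 66.9124
= 2004.03 J

2004.03 J


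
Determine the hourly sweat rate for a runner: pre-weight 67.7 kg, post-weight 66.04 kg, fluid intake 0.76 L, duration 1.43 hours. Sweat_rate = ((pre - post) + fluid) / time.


Mass lost = 67.7 - 66.04 = 1.66 kg
Add fluid consumed: 1.66 + 0.76 = 2.42 L total sweat
Sweat rate = 2.42 / 1.43 = 1.692 L/h

1.692 L/h


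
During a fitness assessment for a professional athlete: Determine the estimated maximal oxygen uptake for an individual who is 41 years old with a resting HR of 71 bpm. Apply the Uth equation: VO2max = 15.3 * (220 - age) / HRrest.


HRmax = 220 - 41 = 179
VO2max = 15.3 * (179 / 71)
= 15.3 * 2.5211
= 38.57 mL/kg/min

38.57 mL/kg/min


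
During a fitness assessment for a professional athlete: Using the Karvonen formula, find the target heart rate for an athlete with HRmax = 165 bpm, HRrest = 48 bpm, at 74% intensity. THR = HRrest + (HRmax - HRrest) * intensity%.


HRR = 165 - 48 = 117
THR = 48 + 117 * 0.74
= 48 + 86.58
= 134.58 bpm

134.58 bpm


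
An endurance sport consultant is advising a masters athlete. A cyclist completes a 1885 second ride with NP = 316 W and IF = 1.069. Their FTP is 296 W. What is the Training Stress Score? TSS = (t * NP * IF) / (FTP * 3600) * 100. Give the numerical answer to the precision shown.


t * NP * IF = 1885 * 316 * 1.069 = 636760.54
FTP * 3600 = 1065600
TSS = (636760.54 / 1065600) * 100 = 59.76

59.76 TSS


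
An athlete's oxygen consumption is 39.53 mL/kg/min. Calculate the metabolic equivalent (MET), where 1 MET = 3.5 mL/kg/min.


MET = VO2 / 3.5
= 39.53 / 3.5
= 11.29 METs

11.29 METs


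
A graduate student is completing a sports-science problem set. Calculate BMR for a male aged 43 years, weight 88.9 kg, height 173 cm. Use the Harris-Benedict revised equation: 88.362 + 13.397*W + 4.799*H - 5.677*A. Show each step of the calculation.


Substituting values:
W term = 13.397 * 88.9 = 1190.9933
H term = 4.799 * 173 = 830.227
A term = 5.677 * 43 = 244.111
BMR = 1865.47 kcal/day

1865.47 kcal/day


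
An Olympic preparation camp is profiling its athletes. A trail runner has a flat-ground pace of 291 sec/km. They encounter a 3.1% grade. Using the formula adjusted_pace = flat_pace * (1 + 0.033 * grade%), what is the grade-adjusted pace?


Grade factor = 1 + 0.033 * 3.1 = 1.1023
Adjusted = 291 * 1.1023 = 320.77 sec/km

320.77 s/km


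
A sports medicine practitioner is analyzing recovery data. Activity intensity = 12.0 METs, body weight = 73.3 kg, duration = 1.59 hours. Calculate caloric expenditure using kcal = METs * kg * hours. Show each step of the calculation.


kcal = 12.0 * 73.3 * 1.59
= 879.6 * 1.59
= 1398.56 kcal

1398.56 kcal


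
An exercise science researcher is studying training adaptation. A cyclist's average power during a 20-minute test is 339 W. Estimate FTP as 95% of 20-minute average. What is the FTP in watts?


FTP = 20-min power * 0.95
= 339 * 0.95
= 322.05 W

322.05 W


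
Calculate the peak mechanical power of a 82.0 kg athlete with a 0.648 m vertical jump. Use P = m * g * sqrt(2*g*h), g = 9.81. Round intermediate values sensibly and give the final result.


First, sqrt(2gh) = sqrt(2 * 9.81 * 0.648)
= sqrt(12.71376) = 3.565636 m/s
Power = 82.0 * 9.81 * 3.565636 = 2868.27 W

2868.27 W


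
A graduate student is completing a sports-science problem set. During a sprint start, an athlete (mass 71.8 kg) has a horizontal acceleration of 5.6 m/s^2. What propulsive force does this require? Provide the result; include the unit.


Propulsive force = mass * acceleration
= 71.8 kg * 5.6 m/s^2
= 402.08 N

402.08 N


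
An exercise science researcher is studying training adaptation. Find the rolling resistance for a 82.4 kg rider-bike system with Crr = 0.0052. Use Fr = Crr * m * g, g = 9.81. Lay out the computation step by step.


m * g = 82.4 * 9.81 = 808.344 N
Fr = 0.0052 * 808.344 = 4.203 N

4.203 N


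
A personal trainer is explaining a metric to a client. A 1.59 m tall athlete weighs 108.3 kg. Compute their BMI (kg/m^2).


height^2 = 2.5281 m^2
BMI = 108.3 / 2.5281 = 42.84 kg/m^2

42.84 kg/m^2


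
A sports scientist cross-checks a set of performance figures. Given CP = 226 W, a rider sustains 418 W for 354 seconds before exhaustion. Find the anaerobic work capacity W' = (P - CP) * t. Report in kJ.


Excess power = 418 - 226 = 192 W
Work above CP = 192 * 354 = 67968 J
W' = 67.968 kJ

67.968 kJ


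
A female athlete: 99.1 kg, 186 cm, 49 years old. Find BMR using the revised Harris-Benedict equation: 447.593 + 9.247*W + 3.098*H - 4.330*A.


Intercept = 447.593
Weight contribution = 9.247 * 99.1 = 916.3777
Height contribution = 3.098 * 186 = 576.228
Age contribution = 4.33 * 49 = 212.17
BMR = 447.593 + 916.3777 + 576.228 - 212.17
= 1728.03 kcal/day

1728.03 kcal/day


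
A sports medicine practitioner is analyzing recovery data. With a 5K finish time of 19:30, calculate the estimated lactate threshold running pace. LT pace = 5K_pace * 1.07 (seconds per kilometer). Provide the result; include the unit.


Race duration = 1170 s for 5 km
Average pace = 1170 / 5 = 234.0 s/km
LT pace = 234.0 * 1.07
= 250.38 s/km

250.38 s/km


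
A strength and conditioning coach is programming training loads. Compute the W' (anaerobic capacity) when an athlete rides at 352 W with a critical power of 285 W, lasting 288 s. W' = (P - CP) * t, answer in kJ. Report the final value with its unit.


Above-CP power = 67 W
Duration = 288 s
W' = 67 * 288 = 19296 J
Convert: 19296 / 1000 = 19.296 kJ

19.296 kJ


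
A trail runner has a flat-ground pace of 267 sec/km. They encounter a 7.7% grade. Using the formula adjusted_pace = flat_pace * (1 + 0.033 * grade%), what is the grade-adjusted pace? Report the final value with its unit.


Grade factor = 1 + 0.033 * 7.7 = 1.2541
Adjusted = 267 * 1.2541 = 334.84 sec/km

334.84 s/km


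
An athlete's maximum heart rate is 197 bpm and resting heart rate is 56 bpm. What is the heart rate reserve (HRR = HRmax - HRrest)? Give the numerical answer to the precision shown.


HRR = HRmax - HRrest
= 197 - 56
= 141 bpm

141 bpm


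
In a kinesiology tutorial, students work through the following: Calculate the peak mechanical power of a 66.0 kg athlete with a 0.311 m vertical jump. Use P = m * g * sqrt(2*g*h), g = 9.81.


First, sqrt(2gh) = sqrt(2 * 9.81 * 0.311)
= sqrt(6.10182) = 2.470186 m/s
Power = 66.0 * 9.81 * 2.470186 = 1599.35 W

1599.35 W


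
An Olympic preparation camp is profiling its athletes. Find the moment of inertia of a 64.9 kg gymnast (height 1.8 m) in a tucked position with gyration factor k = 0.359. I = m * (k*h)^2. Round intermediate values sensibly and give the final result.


Radius of gyration = 0.359 * 1.8 = 0.6462 m
I = 64.9 * 0.6462^2
= 64.9 * 0.417574
= 27.101 kg*m^2

27.101 kg*m^2


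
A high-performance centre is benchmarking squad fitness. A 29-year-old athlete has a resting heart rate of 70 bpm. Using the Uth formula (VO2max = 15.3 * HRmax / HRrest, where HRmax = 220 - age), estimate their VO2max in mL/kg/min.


HRmax = 220 - 29 = 191 bpm
Ratio = HRmax / HRrest = 191 / 70 = 2.7286
VO2max = 15.3 * 2.7286 = 41.75 mL/kg/min

41.75 mL/kg/min


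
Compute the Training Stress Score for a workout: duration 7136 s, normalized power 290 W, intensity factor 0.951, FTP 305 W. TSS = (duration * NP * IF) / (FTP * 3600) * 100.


Product = 7136 * 290 * 0.951 = 1968037.44
Base = 305 * 3600 = 1098000
TSS = 1968037.44 / 1098000 * 100 = 179.24

179.24 TSS


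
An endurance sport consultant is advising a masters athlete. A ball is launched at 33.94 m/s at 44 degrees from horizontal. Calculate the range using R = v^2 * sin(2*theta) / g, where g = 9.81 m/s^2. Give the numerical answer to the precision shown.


sin(2 * 44) = sin(88) = 0.999391
v^2 = 33.94^2 = 1151.9236
R = 1151.9236 * 0.999391 / 9.81
= 117.352 m

117.352 m


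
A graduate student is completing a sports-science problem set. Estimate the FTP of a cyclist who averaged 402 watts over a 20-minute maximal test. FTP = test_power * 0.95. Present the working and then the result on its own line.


FTP = 402 * 0.95 = 381.9 W

381.9 W


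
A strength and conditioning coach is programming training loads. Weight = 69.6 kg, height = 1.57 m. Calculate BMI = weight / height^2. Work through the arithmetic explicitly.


height^2 = 1.57^2 = 2.4649
BMI = 69.6 / 2.4649 = 28.24 kg/m^2

28.24 kg/m^2


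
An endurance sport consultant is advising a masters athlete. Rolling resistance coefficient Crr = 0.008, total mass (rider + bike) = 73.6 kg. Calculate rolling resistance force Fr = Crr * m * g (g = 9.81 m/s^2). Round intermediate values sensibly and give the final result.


Fr = Crr * m * g
= 0.008 * 73.6 * 9.81
= 5.776 N

5.776 N


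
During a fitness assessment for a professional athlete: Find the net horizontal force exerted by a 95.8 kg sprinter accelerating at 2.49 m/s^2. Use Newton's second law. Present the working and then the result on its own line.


Newton's second law: F = m * a
F = 95.8 * 2.49 = 238.54 N

238.54 N


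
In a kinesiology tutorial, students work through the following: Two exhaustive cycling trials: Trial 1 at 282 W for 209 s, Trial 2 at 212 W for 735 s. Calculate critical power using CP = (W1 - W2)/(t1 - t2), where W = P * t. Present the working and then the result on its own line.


W1 = 282 * 209 = 58938 J
W2 = 212 * 735 = 155820 J
CP = (58938 - 155820) / (209 - 735)
= -96882 / -526
= 184.19 W

184.19 W


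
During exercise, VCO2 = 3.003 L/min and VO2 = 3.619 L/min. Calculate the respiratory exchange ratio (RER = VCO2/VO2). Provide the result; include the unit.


RER = VCO2 / VO2
= 3.003 / 3.619
= 0.8298

0.8298


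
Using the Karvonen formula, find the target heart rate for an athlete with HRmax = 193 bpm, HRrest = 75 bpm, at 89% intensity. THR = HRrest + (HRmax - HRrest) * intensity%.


HRR = 193 - 75 = 118
THR = 75 + 118 * 0.89
= 75 + 105.02
= 180.02 bpm

180.02 bpm


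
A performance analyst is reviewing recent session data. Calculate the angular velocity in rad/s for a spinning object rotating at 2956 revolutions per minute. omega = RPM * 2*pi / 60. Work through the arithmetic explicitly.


omega = RPM * 2*pi / 60
= 2956 * 6.28318531 / 60
= 309.552 rad/s

309.552 rad/s


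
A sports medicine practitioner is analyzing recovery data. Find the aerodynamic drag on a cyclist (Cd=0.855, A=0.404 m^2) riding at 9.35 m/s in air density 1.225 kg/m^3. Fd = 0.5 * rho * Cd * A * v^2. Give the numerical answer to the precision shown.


Fd = 0.5 * 1.225 * 0.855 * 0.404 * 9.35^2
= 0.5 * 1.225 * 0.855 * 0.404 * 87.4225
= 18.496 N

18.496 N


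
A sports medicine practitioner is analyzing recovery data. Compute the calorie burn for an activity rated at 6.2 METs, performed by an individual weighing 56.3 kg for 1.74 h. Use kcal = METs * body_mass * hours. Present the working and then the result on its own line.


Product of METs and mass = 6.2 * 56.3 = 349.06
Total kcal = 349.06 * 1.74 = 607.36 kcal

607.36 kcal


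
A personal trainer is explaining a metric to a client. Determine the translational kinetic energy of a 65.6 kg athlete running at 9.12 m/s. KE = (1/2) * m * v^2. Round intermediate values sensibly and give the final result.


KE = 0.5 * m * v^2
= 0.5 * 65.6 * 9.12^2
= 0.5 * 65.6 * 83.1744
= 2728.12 J

2728.12 J


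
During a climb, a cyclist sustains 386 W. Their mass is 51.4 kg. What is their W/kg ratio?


Power-to-weight = 386 W / 51.4 kg
= 7.51 W/kg

7.51 W/kg


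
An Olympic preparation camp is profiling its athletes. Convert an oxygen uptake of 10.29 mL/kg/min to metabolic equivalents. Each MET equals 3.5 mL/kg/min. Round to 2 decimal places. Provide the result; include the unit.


One MET = 3.5 mL/kg/min
Number of METs = 10.29 / 3.5
= 2.94 METs

2.94 METs


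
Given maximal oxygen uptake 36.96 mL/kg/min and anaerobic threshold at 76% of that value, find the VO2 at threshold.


Percentage as decimal = 0.76
VO2 at AT = 36.96 * 0.76 = 28.09 mL/kg/min

28.09 mL/kg/min


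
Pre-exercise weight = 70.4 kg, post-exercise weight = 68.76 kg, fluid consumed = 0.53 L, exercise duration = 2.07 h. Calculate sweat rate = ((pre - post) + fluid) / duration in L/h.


Weight loss = 70.4 - 68.76 = 1.64 kg (approx L)
Total sweat = 1.64 + 0.53 = 2.17 L
Sweat rate = 2.17 / 2.07 = 1.048 L/h

1.048 L/h


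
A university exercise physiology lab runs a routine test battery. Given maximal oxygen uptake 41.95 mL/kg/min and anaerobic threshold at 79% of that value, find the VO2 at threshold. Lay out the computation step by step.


Percentage as decimal = 0.79
VO2 at AT = 41.95 * 0.79 = 33.14 mL/kg/min

33.14 mL/kg/min


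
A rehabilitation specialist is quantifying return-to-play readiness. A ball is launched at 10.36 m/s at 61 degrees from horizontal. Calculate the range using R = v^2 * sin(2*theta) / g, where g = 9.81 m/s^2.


sin(2 * 61) = sin(122) = 0.848048
v^2 = 10.36^2 = 107.3296
R = 107.3296 * 0.848048 / 9.81
= 9.278 m

9.278 m


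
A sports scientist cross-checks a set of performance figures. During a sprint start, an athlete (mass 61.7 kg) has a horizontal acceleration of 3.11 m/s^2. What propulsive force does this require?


Propulsive force = mass * acceleration
= 61.7 kg * 3.11 m/s^2
= 191.89 N

191.89 N


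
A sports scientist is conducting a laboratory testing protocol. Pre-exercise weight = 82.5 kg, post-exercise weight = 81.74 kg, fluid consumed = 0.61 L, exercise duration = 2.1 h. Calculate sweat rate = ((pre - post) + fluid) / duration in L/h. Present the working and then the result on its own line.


Weight loss = 82.5 - 81.74 = 0.76 kg (approx L)
Total sweat = 0.76 + 0.61 = 1.37 L
Sweat rate = 1.37 / 2.1 = 0.652 L/h

0.652 L/h


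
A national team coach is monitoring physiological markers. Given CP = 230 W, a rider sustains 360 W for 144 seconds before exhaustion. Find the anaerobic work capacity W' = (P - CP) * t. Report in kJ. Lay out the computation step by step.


Excess power = 360 - 230 = 130 W
Work above CP = 130 * 144 = 18720 J
W' = 18.72 kJ

18.72 kJ


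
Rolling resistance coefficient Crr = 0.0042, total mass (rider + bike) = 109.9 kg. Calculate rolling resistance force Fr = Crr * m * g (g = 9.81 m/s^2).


Fr = Crr * m * g
= 0.0042 * 109.9 * 9.81
= 4.528 N

4.528 N


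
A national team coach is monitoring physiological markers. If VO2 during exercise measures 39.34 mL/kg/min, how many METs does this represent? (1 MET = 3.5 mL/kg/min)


METs = VO2 / 3.5 = 39.34 / 3.5 = 11.24

11.24 METs


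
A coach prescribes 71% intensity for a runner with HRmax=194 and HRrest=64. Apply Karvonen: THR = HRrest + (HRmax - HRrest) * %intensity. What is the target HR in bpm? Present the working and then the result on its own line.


Heart rate reserve = 194 - 64 = 130
Intensity fraction = 71 / 100 = 0.71
THR = 64 + 130 * 0.71 = 156.3 bpm

156.3 bpm


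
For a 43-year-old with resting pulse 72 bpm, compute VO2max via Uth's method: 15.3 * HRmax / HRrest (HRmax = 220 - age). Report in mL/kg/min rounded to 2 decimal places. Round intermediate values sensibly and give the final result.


Step 1: HRmax = 220 - 43 = 177 bpm
Step 2: Ratio = 177 / 72 = 2.4583
Step 3: VO2max = 15.3 * 2.4583 = 37.61 mL/kg/min

37.61 mL/kg/min


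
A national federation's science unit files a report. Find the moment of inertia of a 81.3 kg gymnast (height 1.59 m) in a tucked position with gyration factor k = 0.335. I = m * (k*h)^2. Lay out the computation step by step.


Radius of gyration = 0.335 * 1.59 = 0.53265 m
I = 81.3 * 0.53265^2
= 81.3 * 0.283716
= 23.066 kg*m^2

23.066 kg*m^2


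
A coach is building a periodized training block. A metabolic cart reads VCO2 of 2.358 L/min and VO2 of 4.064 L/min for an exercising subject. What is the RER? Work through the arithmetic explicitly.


RER = VCO2 / VO2 = 2.358 / 4.064 = 0.5802

0.5802


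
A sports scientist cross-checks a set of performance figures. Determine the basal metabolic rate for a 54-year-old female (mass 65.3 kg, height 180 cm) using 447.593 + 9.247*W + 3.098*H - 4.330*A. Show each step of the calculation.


BMR = 447.593 + 9.247*65.3 + 3.098*180 - 4.330*54
= 1375.24 kcal/day

1375.24 kcal/day


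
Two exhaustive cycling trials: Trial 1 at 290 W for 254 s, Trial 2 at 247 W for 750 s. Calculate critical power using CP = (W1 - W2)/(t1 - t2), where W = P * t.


W1 = 290 * 254 = 73660 J
W2 = 247 * 750 = 185250 J
CP = (73660 - 185250) / (254 - 750)
= -111590 / -496
= 224.98 W

224.98 W


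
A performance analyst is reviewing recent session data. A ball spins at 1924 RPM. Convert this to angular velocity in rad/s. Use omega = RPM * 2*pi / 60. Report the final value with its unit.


omega = 1924 * 2 * pi / 60
= 1924 * 6.28318531 / 60
= 12088.849 / 60
= 201.481 rad/s

201.481 rad/s


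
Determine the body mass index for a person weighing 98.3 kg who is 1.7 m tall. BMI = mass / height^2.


BMI = mass / height^2
= 98.3 / 1.7^2
= 98.3 / 2.89
= 34.01 kg/m^2

34.01 kg/m^2


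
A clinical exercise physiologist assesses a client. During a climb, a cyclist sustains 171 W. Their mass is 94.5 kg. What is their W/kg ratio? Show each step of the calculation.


Power-to-weight = 171 W / 94.5 kg
= 1.81 W/kg

1.81 W/kg


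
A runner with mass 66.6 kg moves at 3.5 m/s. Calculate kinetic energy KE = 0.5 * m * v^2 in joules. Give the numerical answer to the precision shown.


v^2 = 3.5^2 = 12.25
KE = 0.5 * 66.6 * 12.25
= 407.93 J

407.93 J


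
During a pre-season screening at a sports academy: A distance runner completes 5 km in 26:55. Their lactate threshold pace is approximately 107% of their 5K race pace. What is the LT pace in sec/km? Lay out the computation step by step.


Convert to seconds: 26 min 55 s = 1615 s
Pace per km = 1615 / 5 = 323.0 s/km
LT pace = 323.0 * 1.07 = 345.61 s/km

345.61 s/km


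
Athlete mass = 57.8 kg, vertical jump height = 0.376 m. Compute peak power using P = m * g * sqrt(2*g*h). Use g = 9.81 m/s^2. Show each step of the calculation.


sqrt(2 * 9.81 * 0.376) = sqrt(7.37712) = 2.716085 m/s
P = 57.8 * 9.81 * 2.716085
= 1540.07 W

1540.07 W


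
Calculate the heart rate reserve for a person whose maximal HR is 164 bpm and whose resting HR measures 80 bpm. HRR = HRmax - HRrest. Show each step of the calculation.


HRmax = 164 bpm
HRrest = 80 bpm
HRR = 164 - 80 = 84 bpm

84 bpm


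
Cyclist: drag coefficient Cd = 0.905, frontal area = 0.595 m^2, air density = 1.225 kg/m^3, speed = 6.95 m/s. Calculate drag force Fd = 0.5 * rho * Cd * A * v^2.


v^2 = 6.95^2 = 48.3025
Fd = 0.5 * 1.225 * 0.905 * 0.595 * 48.3025
= 15.931 N

15.931 N


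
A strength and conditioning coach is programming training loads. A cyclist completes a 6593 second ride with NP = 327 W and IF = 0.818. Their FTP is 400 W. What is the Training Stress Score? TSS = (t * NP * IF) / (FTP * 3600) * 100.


t * NP * IF = 6593 * 327 * 0.818 = 1763535.198
FTP * 3600 = 1440000
TSS = (1763535.198 / 1440000) * 100 = 122.47

122.47 TSS


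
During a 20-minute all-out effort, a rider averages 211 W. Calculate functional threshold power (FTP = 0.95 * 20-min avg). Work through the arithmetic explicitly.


FTP = 0.95 * 211
= 200.45 W

200.45 W


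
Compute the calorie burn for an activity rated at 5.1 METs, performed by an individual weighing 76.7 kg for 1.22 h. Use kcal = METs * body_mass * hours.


Product of METs and mass = 5.1 * 76.7 = 391.17
Total kcal = 391.17 * 1.22 = 477.23 kcal

477.23 kcal


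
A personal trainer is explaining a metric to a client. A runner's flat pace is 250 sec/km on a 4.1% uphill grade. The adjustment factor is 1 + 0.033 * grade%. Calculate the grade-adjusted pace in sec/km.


Factor = 1 + 0.033 * 4.1 = 1.1353
Adjusted pace = 250 * 1.1353
= 283.83 sec/km

283.83 s/km


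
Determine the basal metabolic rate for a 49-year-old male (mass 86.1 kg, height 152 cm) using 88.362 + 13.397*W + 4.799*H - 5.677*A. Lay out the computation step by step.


BMR = 88.362 + 13.397*86.1 + 4.799*152 - 5.677*49
= 1693.12 kcal/day

1693.12 kcal/day


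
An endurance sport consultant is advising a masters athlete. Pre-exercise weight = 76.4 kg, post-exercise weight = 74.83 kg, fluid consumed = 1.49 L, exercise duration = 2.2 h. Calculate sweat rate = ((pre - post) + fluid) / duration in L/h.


Weight loss = 76.4 - 74.83 = 1.57 kg (approx L)
Total sweat = 1.57 + 1.49 = 3.06 L
Sweat rate = 3.06 / 2.2 = 1.391 L/h

1.391 L/h


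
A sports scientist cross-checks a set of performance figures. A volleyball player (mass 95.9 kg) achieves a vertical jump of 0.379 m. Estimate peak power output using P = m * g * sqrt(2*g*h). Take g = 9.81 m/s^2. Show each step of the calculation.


2 * g * h = 2 * 9.81 * 0.379 = 7.43598
sqrt(7.43598) = 2.726899 m/s
P = 95.9 * 9.81 * 2.726899 = 2565.41 W

2565.41 W


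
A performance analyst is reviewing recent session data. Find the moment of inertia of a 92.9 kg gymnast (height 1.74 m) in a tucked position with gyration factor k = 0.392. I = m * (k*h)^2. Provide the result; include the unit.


Radius of gyration = 0.392 * 1.74 = 0.68208 m
I = 92.9 * 0.68208^2
= 92.9 * 0.465233
= 43.22 kg*m^2

43.22 kg*m^2


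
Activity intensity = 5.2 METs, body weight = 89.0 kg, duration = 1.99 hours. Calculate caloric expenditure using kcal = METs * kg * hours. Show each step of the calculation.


kcal = 5.2 * 89.0 * 1.99
= 462.8 * 1.99
= 920.97 kcal

920.97 kcal


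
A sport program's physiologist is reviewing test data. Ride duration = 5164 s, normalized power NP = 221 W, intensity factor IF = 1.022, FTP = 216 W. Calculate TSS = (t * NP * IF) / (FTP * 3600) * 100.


Numerator = 5164 * 221 * 1.022 = 1166351.368
Denominator = 216 * 3600 = 777600
TSS = 1166351.368 / 777600 * 100
= 149.99

149.99 TSS


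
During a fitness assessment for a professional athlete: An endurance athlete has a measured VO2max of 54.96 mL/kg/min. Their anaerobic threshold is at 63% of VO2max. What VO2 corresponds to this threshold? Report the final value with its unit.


Anaerobic threshold VO2 = VO2max * 63%
= 54.96 * 0.63
= 34.62 mL/kg/min

34.62 mL/kg/min


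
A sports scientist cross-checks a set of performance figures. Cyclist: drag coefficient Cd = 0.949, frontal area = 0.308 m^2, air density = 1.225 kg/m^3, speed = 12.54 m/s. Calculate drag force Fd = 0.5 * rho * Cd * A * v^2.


v^2 = 12.54^2 = 157.2516
Fd = 0.5 * 1.225 * 0.949 * 0.308 * 157.2516
= 28.153 N

28.153 N


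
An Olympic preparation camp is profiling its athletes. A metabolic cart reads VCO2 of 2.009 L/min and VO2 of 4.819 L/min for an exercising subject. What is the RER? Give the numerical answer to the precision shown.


RER = VCO2 / VO2 = 2.009 / 4.819 = 0.4169

0.4169


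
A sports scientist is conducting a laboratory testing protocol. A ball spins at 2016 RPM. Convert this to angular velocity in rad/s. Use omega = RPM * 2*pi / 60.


omega = 2016 * 2 * pi / 60
= 2016 * 6.28318531 / 60
= 12666.902 / 60
= 211.115 rad/s

211.115 rad/s


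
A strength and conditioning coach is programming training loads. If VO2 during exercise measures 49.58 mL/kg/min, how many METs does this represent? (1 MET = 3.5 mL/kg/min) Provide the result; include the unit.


METs = VO2 / 3.5 = 49.58 / 3.5 = 14.17

14.17 METs


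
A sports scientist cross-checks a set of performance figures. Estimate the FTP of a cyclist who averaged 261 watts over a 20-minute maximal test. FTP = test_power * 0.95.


FTP = 261 * 0.95 = 247.95 W

247.95 W


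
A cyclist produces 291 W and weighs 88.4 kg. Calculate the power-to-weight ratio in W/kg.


P/W = power / mass
= 291 / 88.4
= 3.292 W/kg

3.292 W/kg


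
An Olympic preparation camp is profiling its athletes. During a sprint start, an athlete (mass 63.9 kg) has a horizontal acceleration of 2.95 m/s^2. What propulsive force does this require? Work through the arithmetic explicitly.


Propulsive force = mass * acceleration
= 63.9 kg * 2.95 m/s^2
= 188.51 N

188.51 N


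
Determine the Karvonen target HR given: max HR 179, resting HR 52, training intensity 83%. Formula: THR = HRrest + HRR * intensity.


HRR = HRmax - HRrest = 179 - 52 = 127
THR = 52 + 127 * 0.83
= 157.41 bpm

157.41 bpm


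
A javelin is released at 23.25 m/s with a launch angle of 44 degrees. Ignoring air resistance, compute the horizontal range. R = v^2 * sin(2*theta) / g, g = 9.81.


Launch speed squared = 540.5625
sin(2 * 44 deg) = 0.999391
Range = 540.5625 * 0.999391 / 9.81
= 55.07 m

55.07 m


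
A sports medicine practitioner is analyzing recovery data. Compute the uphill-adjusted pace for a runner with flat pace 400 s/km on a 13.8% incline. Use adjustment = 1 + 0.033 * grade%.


Adjustment factor = 1 + 0.033 * 13.8 = 1.4554
Grade-adjusted pace = 400 * 1.4554 = 582.16 s/km

582.16 s/km


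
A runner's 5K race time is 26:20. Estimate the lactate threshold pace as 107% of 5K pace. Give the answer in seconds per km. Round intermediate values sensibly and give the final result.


Total race time = 26*60 + 20 = 1580 seconds
5K pace = 1580 / 5 = 316.0 sec/km
LT pace = 316.0 * 1.07 = 338.12 sec/km

338.12 s/km


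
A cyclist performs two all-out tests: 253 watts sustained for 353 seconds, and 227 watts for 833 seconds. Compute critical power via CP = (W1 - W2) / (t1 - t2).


W1 = P1 * t1 = 253 * 353 = 89309 J
W2 = P2 * t2 = 227 * 833 = 189091 J
CP = (89309 - 189091) / (353 - 833)
= 207.88 W

207.88 W


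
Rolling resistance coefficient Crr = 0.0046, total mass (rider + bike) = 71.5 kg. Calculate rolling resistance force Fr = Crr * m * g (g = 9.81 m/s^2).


Fr = Crr * m * g
= 0.0046 * 71.5 * 9.81
= 3.227 N

3.227 N


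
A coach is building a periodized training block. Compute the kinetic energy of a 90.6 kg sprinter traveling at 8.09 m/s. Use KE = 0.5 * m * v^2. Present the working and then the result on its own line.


Velocity squared = 65.4481
KE = 0.5 * 90.6 * 65.4481 = 2964.8 J

2964.8 J


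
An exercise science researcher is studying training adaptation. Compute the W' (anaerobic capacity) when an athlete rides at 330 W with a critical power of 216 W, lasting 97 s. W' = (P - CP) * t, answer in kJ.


Above-CP power = 114 W
Duration = 97 s
W' = 114 * 97 = 11058 J
Convert: 11058 / 1000 = 11.058 kJ

11.058 kJ


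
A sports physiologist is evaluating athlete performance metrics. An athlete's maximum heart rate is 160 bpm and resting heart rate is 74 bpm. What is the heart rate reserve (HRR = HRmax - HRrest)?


HRR = HRmax - HRrest
= 160 - 74
= 86 bpm

86 bpm


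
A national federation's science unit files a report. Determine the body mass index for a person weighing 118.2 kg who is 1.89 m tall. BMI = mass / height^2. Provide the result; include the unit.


BMI = mass / height^2
= 118.2 / 1.89^2
= 118.2 / 3.5721
= 33.09 kg/m^2

33.09 kg/m^2


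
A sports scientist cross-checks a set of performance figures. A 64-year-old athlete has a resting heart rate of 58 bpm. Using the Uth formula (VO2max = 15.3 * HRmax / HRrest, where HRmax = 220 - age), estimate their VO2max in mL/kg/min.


HRmax = 220 - 64 = 156 bpm
Ratio = HRmax / HRrest = 156 / 58 = 2.6897
VO2max = 15.3 * 2.6897 = 41.15 mL/kg/min

41.15 mL/kg/min


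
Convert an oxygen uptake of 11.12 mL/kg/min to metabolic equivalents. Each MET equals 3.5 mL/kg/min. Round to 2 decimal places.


One MET = 3.5 mL/kg/min
Number of METs = 11.12 / 3.5
= 3.18 METs

3.18 METs


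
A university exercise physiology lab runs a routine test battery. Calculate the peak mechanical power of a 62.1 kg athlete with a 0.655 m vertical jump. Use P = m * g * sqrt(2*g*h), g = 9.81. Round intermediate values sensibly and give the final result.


First, sqrt(2gh) = sqrt(2 * 9.81 * 0.655)
= sqrt(12.8511) = 3.584843 m/s
Power = 62.1 * 9.81 * 3.584843 = 2183.89 W

2183.89 W


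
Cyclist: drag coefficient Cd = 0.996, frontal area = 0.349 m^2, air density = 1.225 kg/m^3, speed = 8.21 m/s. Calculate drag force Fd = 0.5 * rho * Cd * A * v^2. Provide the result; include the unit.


v^2 = 8.21^2 = 67.4041
Fd = 0.5 * 1.225 * 0.996 * 0.349 * 67.4041
= 14.351 N

14.351 N


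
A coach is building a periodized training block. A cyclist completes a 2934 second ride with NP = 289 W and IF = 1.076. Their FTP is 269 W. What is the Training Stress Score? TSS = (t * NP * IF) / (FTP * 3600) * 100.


t * NP * IF = 2934 * 289 * 1.076 = 912368.376
FTP * 3600 = 968400
TSS = (912368.376 / 968400) * 100 = 94.21

94.21 TSS


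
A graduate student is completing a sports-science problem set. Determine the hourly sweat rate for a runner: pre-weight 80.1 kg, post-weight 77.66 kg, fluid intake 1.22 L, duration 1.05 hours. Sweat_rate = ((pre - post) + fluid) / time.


Mass lost = 80.1 - 77.66 = 2.44 kg
Add fluid consumed: 2.44 + 1.22 = 3.66 L total sweat
Sweat rate = 3.66 / 1.05 = 3.486 L/h

3.486 L/h


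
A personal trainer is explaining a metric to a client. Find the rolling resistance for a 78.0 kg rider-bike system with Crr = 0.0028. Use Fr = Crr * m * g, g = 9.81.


m * g = 78.0 * 9.81 = 765.18 N
Fr = 0.0028 * 765.18 = 2.143 N

2.143 N


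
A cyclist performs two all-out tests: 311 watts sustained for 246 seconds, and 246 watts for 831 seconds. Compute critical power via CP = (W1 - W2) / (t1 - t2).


W1 = P1 * t1 = 311 * 246 = 76506 J
W2 = P2 * t2 = 246 * 831 = 204426 J
CP = (76506 - 204426) / (246 - 831)
= 218.67 W

218.67 W


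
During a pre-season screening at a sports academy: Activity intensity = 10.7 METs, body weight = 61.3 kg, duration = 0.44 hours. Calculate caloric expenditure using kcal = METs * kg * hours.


kcal = 10.7 * 61.3 * 0.44
= 655.91 * 0.44
= 288.6 kcal

288.6 kcal


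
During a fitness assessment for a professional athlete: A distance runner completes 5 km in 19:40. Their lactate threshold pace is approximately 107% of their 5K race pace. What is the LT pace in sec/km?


Convert to seconds: 19 min 40 s = 1180 s
Pace per km = 1180 / 5 = 236.0 s/km
LT pace = 236.0 * 1.07 = 252.52 s/km

252.52 s/km


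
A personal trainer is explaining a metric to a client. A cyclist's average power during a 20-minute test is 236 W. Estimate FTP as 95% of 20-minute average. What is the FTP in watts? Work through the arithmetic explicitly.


FTP = 20-min power * 0.95
= 236 * 0.95
= 224.2 W

224.2 W


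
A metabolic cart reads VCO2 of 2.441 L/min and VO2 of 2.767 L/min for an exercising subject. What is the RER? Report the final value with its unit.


RER = VCO2 / VO2 = 2.441 / 2.767 = 0.8822

0.8822


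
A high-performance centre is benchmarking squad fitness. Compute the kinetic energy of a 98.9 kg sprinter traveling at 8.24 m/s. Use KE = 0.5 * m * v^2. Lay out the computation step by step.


Velocity squared = 67.8976
KE = 0.5 * 98.9 * 67.8976 = 3357.54 J

3357.54 J


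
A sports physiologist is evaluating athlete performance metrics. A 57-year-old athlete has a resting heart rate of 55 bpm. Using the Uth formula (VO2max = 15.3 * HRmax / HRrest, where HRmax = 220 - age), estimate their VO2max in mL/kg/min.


HRmax = 220 - 57 = 163 bpm
Ratio = HRmax / HRrest = 163 / 55 = 2.9636
VO2max = 15.3 * 2.9636 = 45.34 mL/kg/min

45.34 mL/kg/min


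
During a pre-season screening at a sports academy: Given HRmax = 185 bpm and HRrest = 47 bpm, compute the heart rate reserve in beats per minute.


Heart rate reserve = maximum HR minus resting HR
HRR = 185 - 47 = 138 bpm

138 bpm


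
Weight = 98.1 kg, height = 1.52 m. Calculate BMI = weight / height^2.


height^2 = 1.52^2 = 2.3104
BMI = 98.1 / 2.3104 = 42.46 kg/m^2

42.46 kg/m^2


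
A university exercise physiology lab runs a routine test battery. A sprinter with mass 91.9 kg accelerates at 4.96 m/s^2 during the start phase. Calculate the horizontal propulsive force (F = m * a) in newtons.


F = m * a
= 91.9 * 4.96
= 455.82 N

455.82 N


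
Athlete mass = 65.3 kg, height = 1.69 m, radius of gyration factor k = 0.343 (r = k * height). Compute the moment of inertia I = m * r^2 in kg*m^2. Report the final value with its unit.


r = k * height = 0.343 * 1.69 = 0.57967 m
r^2 = 0.57967^2 = 0.336017
I = 65.3 * 0.336017 = 21.942 kg*m^2

21.942 kg*m^2


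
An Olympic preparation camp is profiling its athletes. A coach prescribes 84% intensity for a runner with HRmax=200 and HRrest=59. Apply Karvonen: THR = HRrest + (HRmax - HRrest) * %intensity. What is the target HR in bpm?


Heart rate reserve = 200 - 59 = 141
Intensity fraction = 84 / 100 = 0.84
THR = 59 + 141 * 0.84 = 177.44 bpm

177.44 bpm


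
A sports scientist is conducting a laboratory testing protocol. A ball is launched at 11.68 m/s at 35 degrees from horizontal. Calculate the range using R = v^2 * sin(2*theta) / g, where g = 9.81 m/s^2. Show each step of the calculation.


sin(2 * 35) = sin(70) = 0.939693
v^2 = 11.68^2 = 136.4224
R = 136.4224 * 0.939693 / 9.81
= 13.068 m

13.068 m


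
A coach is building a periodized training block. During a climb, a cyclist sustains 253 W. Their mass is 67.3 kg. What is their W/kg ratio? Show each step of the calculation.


Power-to-weight = 253 W / 67.3 kg
= 3.759 W/kg

3.759 W/kg


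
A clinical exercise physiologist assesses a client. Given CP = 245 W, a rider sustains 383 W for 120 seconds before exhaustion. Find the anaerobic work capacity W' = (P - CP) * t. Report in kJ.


Excess power = 383 - 245 = 138 W
Work above CP = 138 * 120 = 16560 J
W' = 16.56 kJ

16.56 kJ


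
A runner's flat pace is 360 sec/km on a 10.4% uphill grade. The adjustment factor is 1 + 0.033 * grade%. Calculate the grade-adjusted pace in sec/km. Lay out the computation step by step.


Factor = 1 + 0.033 * 10.4 = 1.3432
Adjusted pace = 360 * 1.3432
= 483.55 sec/km

483.55 s/km


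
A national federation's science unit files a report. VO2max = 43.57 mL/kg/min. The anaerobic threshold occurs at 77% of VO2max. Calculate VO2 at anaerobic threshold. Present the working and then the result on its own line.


AT fraction = 77 / 100 = 0.77
AT VO2 = 43.57 * 0.77
= 33.55 mL/kg/min

33.55 mL/kg/min


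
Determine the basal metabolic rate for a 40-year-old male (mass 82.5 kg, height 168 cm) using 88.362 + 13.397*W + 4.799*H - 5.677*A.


BMR = 88.362 + 13.397*82.5 + 4.799*168 - 5.677*40
= 1772.77 kcal/day

1772.77 kcal/day


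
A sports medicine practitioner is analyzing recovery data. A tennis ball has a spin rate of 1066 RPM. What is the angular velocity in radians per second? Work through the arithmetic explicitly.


Convert RPM to rad/s: multiply by 2*pi and divide by 60
omega = 1066 * 2 * pi / 60
= 111.631 rad/s

111.631 rad/s


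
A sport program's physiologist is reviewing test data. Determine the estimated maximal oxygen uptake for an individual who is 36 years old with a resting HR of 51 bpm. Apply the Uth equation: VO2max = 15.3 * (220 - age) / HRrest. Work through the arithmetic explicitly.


HRmax = 220 - 36 = 184
VO2max = 15.3 * (184 / 51)
= 15.3 * 3.6078
= 55.2 mL/kg/min

55.2 mL/kg/min


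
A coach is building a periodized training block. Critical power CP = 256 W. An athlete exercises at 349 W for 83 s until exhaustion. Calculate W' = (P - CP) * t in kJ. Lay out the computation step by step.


P - CP = 349 - 256 = 93 W
W' = 93 * 83 = 7719 J
= 7719 / 1000 = 7.719 kJ

7.719 kJ


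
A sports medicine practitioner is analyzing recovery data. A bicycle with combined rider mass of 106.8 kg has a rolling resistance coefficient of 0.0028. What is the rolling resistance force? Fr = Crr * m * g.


Fr = 0.0028 * 106.8 * 9.81
= 0.29904 * 9.81
= 2.934 N

2.934 N


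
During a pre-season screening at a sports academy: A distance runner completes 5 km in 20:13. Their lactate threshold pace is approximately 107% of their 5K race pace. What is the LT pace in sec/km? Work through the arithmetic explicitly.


Convert to seconds: 20 min 13 s = 1213 s
Pace per km = 1213 / 5 = 242.6 s/km
LT pace = 242.6 * 1.07 = 259.58 s/km

259.58 s/km


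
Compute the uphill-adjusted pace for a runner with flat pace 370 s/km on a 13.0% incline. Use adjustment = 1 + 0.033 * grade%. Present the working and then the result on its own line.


Adjustment factor = 1 + 0.033 * 13.0 = 1.429
Grade-adjusted pace = 370 * 1.429 = 528.73 s/km

528.73 s/km


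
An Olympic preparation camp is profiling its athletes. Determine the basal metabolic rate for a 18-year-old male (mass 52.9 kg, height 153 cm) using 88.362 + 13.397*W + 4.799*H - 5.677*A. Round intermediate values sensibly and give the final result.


BMR = 88.362 + 13.397*52.9 + 4.799*153 - 5.677*18
= 1429.12 kcal/day

1429.12 kcal/day


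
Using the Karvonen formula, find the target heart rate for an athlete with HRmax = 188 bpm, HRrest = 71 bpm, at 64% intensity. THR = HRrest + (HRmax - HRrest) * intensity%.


HRR = 188 - 71 = 117
THR = 71 + 117 * 0.64
= 71 + 74.88
= 145.88 bpm

145.88 bpm
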